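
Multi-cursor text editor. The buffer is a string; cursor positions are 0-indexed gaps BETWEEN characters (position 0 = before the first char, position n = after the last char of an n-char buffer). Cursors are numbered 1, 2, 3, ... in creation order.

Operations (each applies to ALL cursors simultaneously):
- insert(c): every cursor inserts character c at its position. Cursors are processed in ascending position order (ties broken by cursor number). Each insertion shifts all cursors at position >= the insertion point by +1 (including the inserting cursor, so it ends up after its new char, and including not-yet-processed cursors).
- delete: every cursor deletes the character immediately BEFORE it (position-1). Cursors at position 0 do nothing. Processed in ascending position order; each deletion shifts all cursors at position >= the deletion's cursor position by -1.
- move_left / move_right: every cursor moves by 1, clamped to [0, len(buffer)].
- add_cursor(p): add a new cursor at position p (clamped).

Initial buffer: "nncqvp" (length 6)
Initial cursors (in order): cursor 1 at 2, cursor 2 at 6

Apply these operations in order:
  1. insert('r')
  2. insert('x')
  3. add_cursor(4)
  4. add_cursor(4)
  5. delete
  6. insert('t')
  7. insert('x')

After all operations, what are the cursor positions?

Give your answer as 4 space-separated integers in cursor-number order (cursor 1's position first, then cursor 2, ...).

After op 1 (insert('r')): buffer="nnrcqvpr" (len 8), cursors c1@3 c2@8, authorship ..1....2
After op 2 (insert('x')): buffer="nnrxcqvprx" (len 10), cursors c1@4 c2@10, authorship ..11....22
After op 3 (add_cursor(4)): buffer="nnrxcqvprx" (len 10), cursors c1@4 c3@4 c2@10, authorship ..11....22
After op 4 (add_cursor(4)): buffer="nnrxcqvprx" (len 10), cursors c1@4 c3@4 c4@4 c2@10, authorship ..11....22
After op 5 (delete): buffer="ncqvpr" (len 6), cursors c1@1 c3@1 c4@1 c2@6, authorship .....2
After op 6 (insert('t')): buffer="ntttcqvprt" (len 10), cursors c1@4 c3@4 c4@4 c2@10, authorship .134....22
After op 7 (insert('x')): buffer="ntttxxxcqvprtx" (len 14), cursors c1@7 c3@7 c4@7 c2@14, authorship .134134....222

Answer: 7 14 7 7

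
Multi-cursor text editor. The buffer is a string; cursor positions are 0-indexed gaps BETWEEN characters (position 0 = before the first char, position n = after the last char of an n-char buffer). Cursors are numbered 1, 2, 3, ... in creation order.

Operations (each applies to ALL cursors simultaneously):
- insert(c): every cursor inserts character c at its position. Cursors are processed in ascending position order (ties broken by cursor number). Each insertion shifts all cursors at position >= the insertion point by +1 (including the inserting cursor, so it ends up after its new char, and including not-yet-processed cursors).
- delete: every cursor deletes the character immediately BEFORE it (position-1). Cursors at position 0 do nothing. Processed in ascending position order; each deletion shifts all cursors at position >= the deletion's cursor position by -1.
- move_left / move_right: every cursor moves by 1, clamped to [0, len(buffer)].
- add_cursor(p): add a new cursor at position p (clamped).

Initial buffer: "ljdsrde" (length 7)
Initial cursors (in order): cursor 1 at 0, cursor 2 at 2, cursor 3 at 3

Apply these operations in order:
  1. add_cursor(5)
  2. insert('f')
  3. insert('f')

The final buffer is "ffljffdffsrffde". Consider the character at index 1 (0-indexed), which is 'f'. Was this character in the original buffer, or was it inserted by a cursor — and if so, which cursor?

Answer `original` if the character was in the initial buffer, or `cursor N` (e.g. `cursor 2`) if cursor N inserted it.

Answer: cursor 1

Derivation:
After op 1 (add_cursor(5)): buffer="ljdsrde" (len 7), cursors c1@0 c2@2 c3@3 c4@5, authorship .......
After op 2 (insert('f')): buffer="fljfdfsrfde" (len 11), cursors c1@1 c2@4 c3@6 c4@9, authorship 1..2.3..4..
After op 3 (insert('f')): buffer="ffljffdffsrffde" (len 15), cursors c1@2 c2@6 c3@9 c4@13, authorship 11..22.33..44..
Authorship (.=original, N=cursor N): 1 1 . . 2 2 . 3 3 . . 4 4 . .
Index 1: author = 1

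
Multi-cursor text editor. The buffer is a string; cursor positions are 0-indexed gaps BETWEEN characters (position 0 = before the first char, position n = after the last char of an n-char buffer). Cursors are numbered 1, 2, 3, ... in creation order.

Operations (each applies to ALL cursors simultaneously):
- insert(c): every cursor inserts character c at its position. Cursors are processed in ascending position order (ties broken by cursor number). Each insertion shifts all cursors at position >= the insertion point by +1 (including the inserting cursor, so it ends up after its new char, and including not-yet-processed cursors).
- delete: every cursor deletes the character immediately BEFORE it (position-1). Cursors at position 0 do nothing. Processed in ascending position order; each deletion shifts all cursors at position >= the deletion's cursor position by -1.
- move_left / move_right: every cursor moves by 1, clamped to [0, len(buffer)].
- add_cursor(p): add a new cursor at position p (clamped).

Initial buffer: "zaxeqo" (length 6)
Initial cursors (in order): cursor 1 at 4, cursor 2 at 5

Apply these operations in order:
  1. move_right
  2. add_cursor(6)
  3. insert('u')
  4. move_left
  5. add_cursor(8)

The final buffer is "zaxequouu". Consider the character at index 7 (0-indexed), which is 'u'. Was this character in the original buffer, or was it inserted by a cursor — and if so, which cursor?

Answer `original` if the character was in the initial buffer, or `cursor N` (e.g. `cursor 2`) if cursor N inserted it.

Answer: cursor 2

Derivation:
After op 1 (move_right): buffer="zaxeqo" (len 6), cursors c1@5 c2@6, authorship ......
After op 2 (add_cursor(6)): buffer="zaxeqo" (len 6), cursors c1@5 c2@6 c3@6, authorship ......
After op 3 (insert('u')): buffer="zaxequouu" (len 9), cursors c1@6 c2@9 c3@9, authorship .....1.23
After op 4 (move_left): buffer="zaxequouu" (len 9), cursors c1@5 c2@8 c3@8, authorship .....1.23
After op 5 (add_cursor(8)): buffer="zaxequouu" (len 9), cursors c1@5 c2@8 c3@8 c4@8, authorship .....1.23
Authorship (.=original, N=cursor N): . . . . . 1 . 2 3
Index 7: author = 2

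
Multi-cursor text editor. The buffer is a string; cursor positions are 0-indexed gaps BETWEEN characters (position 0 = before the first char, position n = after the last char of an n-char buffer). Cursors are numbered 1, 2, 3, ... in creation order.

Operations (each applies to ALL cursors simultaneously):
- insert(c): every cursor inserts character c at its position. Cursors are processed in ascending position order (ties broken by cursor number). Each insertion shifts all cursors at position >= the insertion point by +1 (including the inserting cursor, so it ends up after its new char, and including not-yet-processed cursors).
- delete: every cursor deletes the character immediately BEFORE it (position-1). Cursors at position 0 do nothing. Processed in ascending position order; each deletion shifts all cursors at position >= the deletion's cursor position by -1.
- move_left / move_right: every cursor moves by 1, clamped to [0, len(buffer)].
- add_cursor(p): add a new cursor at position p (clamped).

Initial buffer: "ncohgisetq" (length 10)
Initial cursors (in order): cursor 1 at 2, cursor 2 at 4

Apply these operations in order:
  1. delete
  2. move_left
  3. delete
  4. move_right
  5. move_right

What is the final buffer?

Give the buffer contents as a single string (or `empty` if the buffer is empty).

Answer: ogisetq

Derivation:
After op 1 (delete): buffer="nogisetq" (len 8), cursors c1@1 c2@2, authorship ........
After op 2 (move_left): buffer="nogisetq" (len 8), cursors c1@0 c2@1, authorship ........
After op 3 (delete): buffer="ogisetq" (len 7), cursors c1@0 c2@0, authorship .......
After op 4 (move_right): buffer="ogisetq" (len 7), cursors c1@1 c2@1, authorship .......
After op 5 (move_right): buffer="ogisetq" (len 7), cursors c1@2 c2@2, authorship .......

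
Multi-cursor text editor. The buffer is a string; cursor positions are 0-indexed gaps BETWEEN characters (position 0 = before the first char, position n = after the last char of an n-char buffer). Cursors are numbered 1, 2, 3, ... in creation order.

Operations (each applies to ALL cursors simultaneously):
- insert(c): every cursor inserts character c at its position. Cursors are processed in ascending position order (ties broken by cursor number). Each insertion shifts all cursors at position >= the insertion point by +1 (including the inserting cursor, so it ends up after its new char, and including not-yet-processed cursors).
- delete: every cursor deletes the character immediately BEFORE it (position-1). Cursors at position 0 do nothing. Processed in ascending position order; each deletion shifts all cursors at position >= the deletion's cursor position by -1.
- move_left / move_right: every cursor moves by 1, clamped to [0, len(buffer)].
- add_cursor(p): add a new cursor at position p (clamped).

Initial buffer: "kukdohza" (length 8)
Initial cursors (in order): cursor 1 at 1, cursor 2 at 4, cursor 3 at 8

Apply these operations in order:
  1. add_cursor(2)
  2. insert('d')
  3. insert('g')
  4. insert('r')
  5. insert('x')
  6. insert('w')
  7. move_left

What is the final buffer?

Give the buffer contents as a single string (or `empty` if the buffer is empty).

Answer: kdgrxwudgrxwkddgrxwohzadgrxw

Derivation:
After op 1 (add_cursor(2)): buffer="kukdohza" (len 8), cursors c1@1 c4@2 c2@4 c3@8, authorship ........
After op 2 (insert('d')): buffer="kdudkddohzad" (len 12), cursors c1@2 c4@4 c2@7 c3@12, authorship .1.4..2....3
After op 3 (insert('g')): buffer="kdgudgkddgohzadg" (len 16), cursors c1@3 c4@6 c2@10 c3@16, authorship .11.44..22....33
After op 4 (insert('r')): buffer="kdgrudgrkddgrohzadgr" (len 20), cursors c1@4 c4@8 c2@13 c3@20, authorship .111.444..222....333
After op 5 (insert('x')): buffer="kdgrxudgrxkddgrxohzadgrx" (len 24), cursors c1@5 c4@10 c2@16 c3@24, authorship .1111.4444..2222....3333
After op 6 (insert('w')): buffer="kdgrxwudgrxwkddgrxwohzadgrxw" (len 28), cursors c1@6 c4@12 c2@19 c3@28, authorship .11111.44444..22222....33333
After op 7 (move_left): buffer="kdgrxwudgrxwkddgrxwohzadgrxw" (len 28), cursors c1@5 c4@11 c2@18 c3@27, authorship .11111.44444..22222....33333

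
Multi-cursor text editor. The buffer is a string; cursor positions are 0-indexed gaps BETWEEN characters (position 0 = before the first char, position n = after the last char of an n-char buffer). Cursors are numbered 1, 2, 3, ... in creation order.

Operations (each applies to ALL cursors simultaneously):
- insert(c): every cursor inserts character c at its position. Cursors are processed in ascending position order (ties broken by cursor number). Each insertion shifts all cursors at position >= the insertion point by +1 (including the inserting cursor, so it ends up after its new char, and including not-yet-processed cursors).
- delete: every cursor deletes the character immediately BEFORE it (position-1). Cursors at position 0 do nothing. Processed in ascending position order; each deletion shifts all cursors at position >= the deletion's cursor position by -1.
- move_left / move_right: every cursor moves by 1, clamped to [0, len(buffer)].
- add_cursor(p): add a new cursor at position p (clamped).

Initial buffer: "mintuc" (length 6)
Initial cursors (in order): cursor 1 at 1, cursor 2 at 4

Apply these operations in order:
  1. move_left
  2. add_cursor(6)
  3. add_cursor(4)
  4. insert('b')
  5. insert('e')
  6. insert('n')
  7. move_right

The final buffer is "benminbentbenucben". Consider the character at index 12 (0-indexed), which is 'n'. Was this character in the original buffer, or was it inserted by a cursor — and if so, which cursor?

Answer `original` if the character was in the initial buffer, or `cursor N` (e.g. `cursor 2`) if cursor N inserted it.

After op 1 (move_left): buffer="mintuc" (len 6), cursors c1@0 c2@3, authorship ......
After op 2 (add_cursor(6)): buffer="mintuc" (len 6), cursors c1@0 c2@3 c3@6, authorship ......
After op 3 (add_cursor(4)): buffer="mintuc" (len 6), cursors c1@0 c2@3 c4@4 c3@6, authorship ......
After op 4 (insert('b')): buffer="bminbtbucb" (len 10), cursors c1@1 c2@5 c4@7 c3@10, authorship 1...2.4..3
After op 5 (insert('e')): buffer="beminbetbeucbe" (len 14), cursors c1@2 c2@7 c4@10 c3@14, authorship 11...22.44..33
After op 6 (insert('n')): buffer="benminbentbenucben" (len 18), cursors c1@3 c2@9 c4@13 c3@18, authorship 111...222.444..333
After op 7 (move_right): buffer="benminbentbenucben" (len 18), cursors c1@4 c2@10 c4@14 c3@18, authorship 111...222.444..333
Authorship (.=original, N=cursor N): 1 1 1 . . . 2 2 2 . 4 4 4 . . 3 3 3
Index 12: author = 4

Answer: cursor 4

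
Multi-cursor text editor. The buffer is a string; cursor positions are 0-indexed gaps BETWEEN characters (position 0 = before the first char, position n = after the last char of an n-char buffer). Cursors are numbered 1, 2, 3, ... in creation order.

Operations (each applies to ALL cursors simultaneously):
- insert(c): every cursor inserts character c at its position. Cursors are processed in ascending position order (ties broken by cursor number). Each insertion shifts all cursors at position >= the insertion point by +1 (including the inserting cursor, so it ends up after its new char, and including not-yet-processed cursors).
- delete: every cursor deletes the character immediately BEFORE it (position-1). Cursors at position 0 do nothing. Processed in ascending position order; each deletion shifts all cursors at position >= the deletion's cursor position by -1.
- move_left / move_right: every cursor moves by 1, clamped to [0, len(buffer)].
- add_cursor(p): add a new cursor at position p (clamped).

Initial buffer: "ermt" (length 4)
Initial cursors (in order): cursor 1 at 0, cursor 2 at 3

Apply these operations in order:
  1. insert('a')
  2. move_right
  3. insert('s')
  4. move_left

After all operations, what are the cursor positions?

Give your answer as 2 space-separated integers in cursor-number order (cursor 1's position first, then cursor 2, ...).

Answer: 2 7

Derivation:
After op 1 (insert('a')): buffer="aermat" (len 6), cursors c1@1 c2@5, authorship 1...2.
After op 2 (move_right): buffer="aermat" (len 6), cursors c1@2 c2@6, authorship 1...2.
After op 3 (insert('s')): buffer="aesrmats" (len 8), cursors c1@3 c2@8, authorship 1.1..2.2
After op 4 (move_left): buffer="aesrmats" (len 8), cursors c1@2 c2@7, authorship 1.1..2.2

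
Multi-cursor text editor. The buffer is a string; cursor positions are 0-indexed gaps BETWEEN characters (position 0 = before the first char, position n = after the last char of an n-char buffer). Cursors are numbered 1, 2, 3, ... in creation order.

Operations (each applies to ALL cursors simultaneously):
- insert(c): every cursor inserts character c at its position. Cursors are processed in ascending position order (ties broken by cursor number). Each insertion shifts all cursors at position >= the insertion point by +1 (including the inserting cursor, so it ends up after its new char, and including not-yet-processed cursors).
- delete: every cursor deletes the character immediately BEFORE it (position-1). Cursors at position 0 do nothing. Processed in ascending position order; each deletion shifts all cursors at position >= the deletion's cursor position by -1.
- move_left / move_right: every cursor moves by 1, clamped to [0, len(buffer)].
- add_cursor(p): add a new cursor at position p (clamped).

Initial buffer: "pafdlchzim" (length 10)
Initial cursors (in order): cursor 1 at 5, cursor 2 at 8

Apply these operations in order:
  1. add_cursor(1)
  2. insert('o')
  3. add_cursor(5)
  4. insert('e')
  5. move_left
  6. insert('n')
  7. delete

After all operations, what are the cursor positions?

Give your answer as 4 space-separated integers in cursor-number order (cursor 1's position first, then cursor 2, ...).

After op 1 (add_cursor(1)): buffer="pafdlchzim" (len 10), cursors c3@1 c1@5 c2@8, authorship ..........
After op 2 (insert('o')): buffer="poafdlochzoim" (len 13), cursors c3@2 c1@7 c2@11, authorship .3....1...2..
After op 3 (add_cursor(5)): buffer="poafdlochzoim" (len 13), cursors c3@2 c4@5 c1@7 c2@11, authorship .3....1...2..
After op 4 (insert('e')): buffer="poeafdeloechzoeim" (len 17), cursors c3@3 c4@7 c1@10 c2@15, authorship .33...4.11...22..
After op 5 (move_left): buffer="poeafdeloechzoeim" (len 17), cursors c3@2 c4@6 c1@9 c2@14, authorship .33...4.11...22..
After op 6 (insert('n')): buffer="poneafdnelonechzoneim" (len 21), cursors c3@3 c4@8 c1@12 c2@18, authorship .333...44.111...222..
After op 7 (delete): buffer="poeafdeloechzoeim" (len 17), cursors c3@2 c4@6 c1@9 c2@14, authorship .33...4.11...22..

Answer: 9 14 2 6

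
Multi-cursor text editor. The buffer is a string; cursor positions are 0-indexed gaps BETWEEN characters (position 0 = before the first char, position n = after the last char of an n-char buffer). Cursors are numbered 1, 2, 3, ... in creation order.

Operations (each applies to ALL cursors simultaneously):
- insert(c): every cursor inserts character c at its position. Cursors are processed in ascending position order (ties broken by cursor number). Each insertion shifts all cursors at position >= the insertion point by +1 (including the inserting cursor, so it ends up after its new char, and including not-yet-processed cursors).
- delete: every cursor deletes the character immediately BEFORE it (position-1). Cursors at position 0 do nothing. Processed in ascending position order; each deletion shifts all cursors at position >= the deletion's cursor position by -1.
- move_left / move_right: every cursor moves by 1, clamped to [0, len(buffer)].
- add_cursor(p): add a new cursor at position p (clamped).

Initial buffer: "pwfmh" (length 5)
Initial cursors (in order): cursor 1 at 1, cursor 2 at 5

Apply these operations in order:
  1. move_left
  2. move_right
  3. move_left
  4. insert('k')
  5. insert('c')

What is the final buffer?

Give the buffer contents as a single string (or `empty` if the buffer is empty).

Answer: kcpwfmkch

Derivation:
After op 1 (move_left): buffer="pwfmh" (len 5), cursors c1@0 c2@4, authorship .....
After op 2 (move_right): buffer="pwfmh" (len 5), cursors c1@1 c2@5, authorship .....
After op 3 (move_left): buffer="pwfmh" (len 5), cursors c1@0 c2@4, authorship .....
After op 4 (insert('k')): buffer="kpwfmkh" (len 7), cursors c1@1 c2@6, authorship 1....2.
After op 5 (insert('c')): buffer="kcpwfmkch" (len 9), cursors c1@2 c2@8, authorship 11....22.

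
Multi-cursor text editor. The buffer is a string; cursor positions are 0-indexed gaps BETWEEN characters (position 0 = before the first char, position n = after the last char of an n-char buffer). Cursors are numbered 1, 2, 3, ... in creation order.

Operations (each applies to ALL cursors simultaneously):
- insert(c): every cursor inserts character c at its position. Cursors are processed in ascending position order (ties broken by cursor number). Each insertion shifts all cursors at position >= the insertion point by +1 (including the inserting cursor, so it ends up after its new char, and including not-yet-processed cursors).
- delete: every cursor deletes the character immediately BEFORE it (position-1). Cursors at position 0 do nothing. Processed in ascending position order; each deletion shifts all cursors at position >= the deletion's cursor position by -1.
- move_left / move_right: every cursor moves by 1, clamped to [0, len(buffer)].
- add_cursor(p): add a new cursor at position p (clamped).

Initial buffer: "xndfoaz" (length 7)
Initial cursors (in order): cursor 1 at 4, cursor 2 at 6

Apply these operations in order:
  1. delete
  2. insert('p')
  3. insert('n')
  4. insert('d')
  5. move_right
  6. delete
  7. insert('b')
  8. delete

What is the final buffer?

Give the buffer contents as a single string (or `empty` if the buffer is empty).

After op 1 (delete): buffer="xndoz" (len 5), cursors c1@3 c2@4, authorship .....
After op 2 (insert('p')): buffer="xndpopz" (len 7), cursors c1@4 c2@6, authorship ...1.2.
After op 3 (insert('n')): buffer="xndpnopnz" (len 9), cursors c1@5 c2@8, authorship ...11.22.
After op 4 (insert('d')): buffer="xndpndopndz" (len 11), cursors c1@6 c2@10, authorship ...111.222.
After op 5 (move_right): buffer="xndpndopndz" (len 11), cursors c1@7 c2@11, authorship ...111.222.
After op 6 (delete): buffer="xndpndpnd" (len 9), cursors c1@6 c2@9, authorship ...111222
After op 7 (insert('b')): buffer="xndpndbpndb" (len 11), cursors c1@7 c2@11, authorship ...11112222
After op 8 (delete): buffer="xndpndpnd" (len 9), cursors c1@6 c2@9, authorship ...111222

Answer: xndpndpnd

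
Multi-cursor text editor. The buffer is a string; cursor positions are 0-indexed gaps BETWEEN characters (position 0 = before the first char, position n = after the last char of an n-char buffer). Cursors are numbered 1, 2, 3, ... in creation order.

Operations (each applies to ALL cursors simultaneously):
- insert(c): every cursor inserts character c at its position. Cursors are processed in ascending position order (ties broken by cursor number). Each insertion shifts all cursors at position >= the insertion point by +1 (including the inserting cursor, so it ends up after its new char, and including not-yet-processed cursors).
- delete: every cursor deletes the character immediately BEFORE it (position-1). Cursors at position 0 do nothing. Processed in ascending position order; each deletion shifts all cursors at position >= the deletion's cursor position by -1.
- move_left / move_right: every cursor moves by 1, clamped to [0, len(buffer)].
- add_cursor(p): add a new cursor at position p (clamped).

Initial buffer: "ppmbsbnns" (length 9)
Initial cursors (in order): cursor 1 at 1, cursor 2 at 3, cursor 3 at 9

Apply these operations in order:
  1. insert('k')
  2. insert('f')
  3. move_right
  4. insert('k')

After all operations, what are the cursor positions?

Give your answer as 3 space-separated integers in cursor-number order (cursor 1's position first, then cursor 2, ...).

Answer: 5 10 18

Derivation:
After op 1 (insert('k')): buffer="pkpmkbsbnnsk" (len 12), cursors c1@2 c2@5 c3@12, authorship .1..2......3
After op 2 (insert('f')): buffer="pkfpmkfbsbnnskf" (len 15), cursors c1@3 c2@7 c3@15, authorship .11..22......33
After op 3 (move_right): buffer="pkfpmkfbsbnnskf" (len 15), cursors c1@4 c2@8 c3@15, authorship .11..22......33
After op 4 (insert('k')): buffer="pkfpkmkfbksbnnskfk" (len 18), cursors c1@5 c2@10 c3@18, authorship .11.1.22.2.....333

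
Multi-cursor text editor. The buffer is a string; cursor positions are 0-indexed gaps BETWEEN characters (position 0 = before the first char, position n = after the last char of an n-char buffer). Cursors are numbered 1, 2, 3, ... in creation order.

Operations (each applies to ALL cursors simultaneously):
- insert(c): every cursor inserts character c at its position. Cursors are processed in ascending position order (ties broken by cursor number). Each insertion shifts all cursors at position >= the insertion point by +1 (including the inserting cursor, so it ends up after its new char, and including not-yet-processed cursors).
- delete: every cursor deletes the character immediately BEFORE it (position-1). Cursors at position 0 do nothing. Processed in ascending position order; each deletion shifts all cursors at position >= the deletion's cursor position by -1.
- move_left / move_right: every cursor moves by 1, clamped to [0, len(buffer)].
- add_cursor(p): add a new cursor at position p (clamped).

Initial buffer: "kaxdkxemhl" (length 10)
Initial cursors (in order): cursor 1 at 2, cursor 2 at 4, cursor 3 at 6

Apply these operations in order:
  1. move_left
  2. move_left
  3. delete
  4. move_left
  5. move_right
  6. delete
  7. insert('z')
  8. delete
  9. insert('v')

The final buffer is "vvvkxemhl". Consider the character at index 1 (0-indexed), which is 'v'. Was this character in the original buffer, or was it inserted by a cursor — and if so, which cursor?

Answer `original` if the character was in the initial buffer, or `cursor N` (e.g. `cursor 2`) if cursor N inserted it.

Answer: cursor 2

Derivation:
After op 1 (move_left): buffer="kaxdkxemhl" (len 10), cursors c1@1 c2@3 c3@5, authorship ..........
After op 2 (move_left): buffer="kaxdkxemhl" (len 10), cursors c1@0 c2@2 c3@4, authorship ..........
After op 3 (delete): buffer="kxkxemhl" (len 8), cursors c1@0 c2@1 c3@2, authorship ........
After op 4 (move_left): buffer="kxkxemhl" (len 8), cursors c1@0 c2@0 c3@1, authorship ........
After op 5 (move_right): buffer="kxkxemhl" (len 8), cursors c1@1 c2@1 c3@2, authorship ........
After op 6 (delete): buffer="kxemhl" (len 6), cursors c1@0 c2@0 c3@0, authorship ......
After op 7 (insert('z')): buffer="zzzkxemhl" (len 9), cursors c1@3 c2@3 c3@3, authorship 123......
After op 8 (delete): buffer="kxemhl" (len 6), cursors c1@0 c2@0 c3@0, authorship ......
After op 9 (insert('v')): buffer="vvvkxemhl" (len 9), cursors c1@3 c2@3 c3@3, authorship 123......
Authorship (.=original, N=cursor N): 1 2 3 . . . . . .
Index 1: author = 2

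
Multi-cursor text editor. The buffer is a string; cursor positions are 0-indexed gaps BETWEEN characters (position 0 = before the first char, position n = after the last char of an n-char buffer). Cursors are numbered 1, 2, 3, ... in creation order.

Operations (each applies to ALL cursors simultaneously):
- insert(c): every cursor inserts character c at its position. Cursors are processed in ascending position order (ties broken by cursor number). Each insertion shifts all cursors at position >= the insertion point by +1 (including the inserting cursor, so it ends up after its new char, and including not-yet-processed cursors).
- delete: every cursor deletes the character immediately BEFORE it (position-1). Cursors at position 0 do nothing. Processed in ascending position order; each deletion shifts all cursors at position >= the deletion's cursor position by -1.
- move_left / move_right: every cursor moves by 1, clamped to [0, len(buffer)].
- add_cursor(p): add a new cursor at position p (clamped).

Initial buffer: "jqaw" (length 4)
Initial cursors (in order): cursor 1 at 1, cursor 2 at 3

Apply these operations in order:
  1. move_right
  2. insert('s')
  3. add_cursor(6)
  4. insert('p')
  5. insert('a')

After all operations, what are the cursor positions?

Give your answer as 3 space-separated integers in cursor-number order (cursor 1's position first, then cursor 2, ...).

Answer: 5 12 12

Derivation:
After op 1 (move_right): buffer="jqaw" (len 4), cursors c1@2 c2@4, authorship ....
After op 2 (insert('s')): buffer="jqsaws" (len 6), cursors c1@3 c2@6, authorship ..1..2
After op 3 (add_cursor(6)): buffer="jqsaws" (len 6), cursors c1@3 c2@6 c3@6, authorship ..1..2
After op 4 (insert('p')): buffer="jqspawspp" (len 9), cursors c1@4 c2@9 c3@9, authorship ..11..223
After op 5 (insert('a')): buffer="jqspaawsppaa" (len 12), cursors c1@5 c2@12 c3@12, authorship ..111..22323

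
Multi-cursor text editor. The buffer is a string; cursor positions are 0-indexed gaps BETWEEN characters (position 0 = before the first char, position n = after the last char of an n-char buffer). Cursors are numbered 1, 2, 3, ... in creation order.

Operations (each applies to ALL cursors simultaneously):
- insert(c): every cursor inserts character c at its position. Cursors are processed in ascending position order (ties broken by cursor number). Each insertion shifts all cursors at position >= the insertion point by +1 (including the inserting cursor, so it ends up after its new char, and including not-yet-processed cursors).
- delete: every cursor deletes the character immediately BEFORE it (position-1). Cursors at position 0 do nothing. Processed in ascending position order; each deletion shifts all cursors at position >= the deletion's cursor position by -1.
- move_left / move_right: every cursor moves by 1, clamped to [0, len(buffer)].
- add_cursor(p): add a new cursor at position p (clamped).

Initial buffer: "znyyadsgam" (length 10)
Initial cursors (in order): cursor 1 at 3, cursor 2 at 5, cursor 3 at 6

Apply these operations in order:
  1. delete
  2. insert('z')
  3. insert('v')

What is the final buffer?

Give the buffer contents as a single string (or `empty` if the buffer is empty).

After op 1 (delete): buffer="znysgam" (len 7), cursors c1@2 c2@3 c3@3, authorship .......
After op 2 (insert('z')): buffer="znzyzzsgam" (len 10), cursors c1@3 c2@6 c3@6, authorship ..1.23....
After op 3 (insert('v')): buffer="znzvyzzvvsgam" (len 13), cursors c1@4 c2@9 c3@9, authorship ..11.2323....

Answer: znzvyzzvvsgam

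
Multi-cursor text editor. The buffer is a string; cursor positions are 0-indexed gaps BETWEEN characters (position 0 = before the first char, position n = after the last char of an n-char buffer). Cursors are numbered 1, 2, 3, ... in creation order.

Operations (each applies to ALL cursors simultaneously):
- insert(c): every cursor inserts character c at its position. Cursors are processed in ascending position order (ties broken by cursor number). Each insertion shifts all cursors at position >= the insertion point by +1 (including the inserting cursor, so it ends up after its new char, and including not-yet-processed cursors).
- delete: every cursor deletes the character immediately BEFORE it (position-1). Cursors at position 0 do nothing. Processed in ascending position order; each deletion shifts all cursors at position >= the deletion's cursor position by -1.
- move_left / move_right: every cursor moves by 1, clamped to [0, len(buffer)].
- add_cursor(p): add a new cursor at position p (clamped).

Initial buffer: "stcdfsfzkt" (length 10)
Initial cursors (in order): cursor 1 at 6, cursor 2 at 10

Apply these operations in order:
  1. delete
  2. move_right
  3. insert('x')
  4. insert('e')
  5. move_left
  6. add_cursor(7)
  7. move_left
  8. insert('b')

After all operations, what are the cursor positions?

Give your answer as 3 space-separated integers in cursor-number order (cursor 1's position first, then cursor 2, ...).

Answer: 8 13 8

Derivation:
After op 1 (delete): buffer="stcdffzk" (len 8), cursors c1@5 c2@8, authorship ........
After op 2 (move_right): buffer="stcdffzk" (len 8), cursors c1@6 c2@8, authorship ........
After op 3 (insert('x')): buffer="stcdffxzkx" (len 10), cursors c1@7 c2@10, authorship ......1..2
After op 4 (insert('e')): buffer="stcdffxezkxe" (len 12), cursors c1@8 c2@12, authorship ......11..22
After op 5 (move_left): buffer="stcdffxezkxe" (len 12), cursors c1@7 c2@11, authorship ......11..22
After op 6 (add_cursor(7)): buffer="stcdffxezkxe" (len 12), cursors c1@7 c3@7 c2@11, authorship ......11..22
After op 7 (move_left): buffer="stcdffxezkxe" (len 12), cursors c1@6 c3@6 c2@10, authorship ......11..22
After op 8 (insert('b')): buffer="stcdffbbxezkbxe" (len 15), cursors c1@8 c3@8 c2@13, authorship ......1311..222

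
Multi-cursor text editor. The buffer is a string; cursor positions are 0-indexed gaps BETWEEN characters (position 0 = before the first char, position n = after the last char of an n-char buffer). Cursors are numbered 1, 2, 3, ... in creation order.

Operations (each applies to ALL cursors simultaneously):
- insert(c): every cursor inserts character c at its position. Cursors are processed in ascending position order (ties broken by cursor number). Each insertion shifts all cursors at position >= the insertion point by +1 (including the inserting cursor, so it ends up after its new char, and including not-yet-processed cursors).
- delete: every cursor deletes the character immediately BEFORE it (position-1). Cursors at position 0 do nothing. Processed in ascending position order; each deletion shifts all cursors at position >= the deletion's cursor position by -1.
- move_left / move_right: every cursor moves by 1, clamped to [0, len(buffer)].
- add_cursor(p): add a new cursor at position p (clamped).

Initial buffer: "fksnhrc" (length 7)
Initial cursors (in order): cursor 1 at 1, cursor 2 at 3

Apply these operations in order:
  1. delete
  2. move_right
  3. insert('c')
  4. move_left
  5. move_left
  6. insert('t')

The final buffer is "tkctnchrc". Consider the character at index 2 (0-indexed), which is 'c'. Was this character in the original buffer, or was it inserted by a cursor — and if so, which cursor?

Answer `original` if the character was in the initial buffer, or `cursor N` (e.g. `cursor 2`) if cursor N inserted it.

Answer: cursor 1

Derivation:
After op 1 (delete): buffer="knhrc" (len 5), cursors c1@0 c2@1, authorship .....
After op 2 (move_right): buffer="knhrc" (len 5), cursors c1@1 c2@2, authorship .....
After op 3 (insert('c')): buffer="kcnchrc" (len 7), cursors c1@2 c2@4, authorship .1.2...
After op 4 (move_left): buffer="kcnchrc" (len 7), cursors c1@1 c2@3, authorship .1.2...
After op 5 (move_left): buffer="kcnchrc" (len 7), cursors c1@0 c2@2, authorship .1.2...
After op 6 (insert('t')): buffer="tkctnchrc" (len 9), cursors c1@1 c2@4, authorship 1.12.2...
Authorship (.=original, N=cursor N): 1 . 1 2 . 2 . . .
Index 2: author = 1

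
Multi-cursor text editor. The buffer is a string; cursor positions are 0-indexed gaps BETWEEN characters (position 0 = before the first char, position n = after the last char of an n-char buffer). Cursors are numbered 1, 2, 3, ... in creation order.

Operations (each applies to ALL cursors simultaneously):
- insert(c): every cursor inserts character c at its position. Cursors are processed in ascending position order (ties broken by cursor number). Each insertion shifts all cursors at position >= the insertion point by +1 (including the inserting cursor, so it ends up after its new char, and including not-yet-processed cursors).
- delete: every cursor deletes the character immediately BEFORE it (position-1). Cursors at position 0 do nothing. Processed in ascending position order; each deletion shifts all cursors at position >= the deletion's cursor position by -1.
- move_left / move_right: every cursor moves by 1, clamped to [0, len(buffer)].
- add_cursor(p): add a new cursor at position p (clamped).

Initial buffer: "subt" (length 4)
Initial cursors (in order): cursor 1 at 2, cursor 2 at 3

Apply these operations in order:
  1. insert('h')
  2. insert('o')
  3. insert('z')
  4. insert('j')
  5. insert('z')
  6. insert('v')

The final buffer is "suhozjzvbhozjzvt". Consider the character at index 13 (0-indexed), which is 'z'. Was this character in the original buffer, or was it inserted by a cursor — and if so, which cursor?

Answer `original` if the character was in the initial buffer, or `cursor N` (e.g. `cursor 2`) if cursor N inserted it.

Answer: cursor 2

Derivation:
After op 1 (insert('h')): buffer="suhbht" (len 6), cursors c1@3 c2@5, authorship ..1.2.
After op 2 (insert('o')): buffer="suhobhot" (len 8), cursors c1@4 c2@7, authorship ..11.22.
After op 3 (insert('z')): buffer="suhozbhozt" (len 10), cursors c1@5 c2@9, authorship ..111.222.
After op 4 (insert('j')): buffer="suhozjbhozjt" (len 12), cursors c1@6 c2@11, authorship ..1111.2222.
After op 5 (insert('z')): buffer="suhozjzbhozjzt" (len 14), cursors c1@7 c2@13, authorship ..11111.22222.
After op 6 (insert('v')): buffer="suhozjzvbhozjzvt" (len 16), cursors c1@8 c2@15, authorship ..111111.222222.
Authorship (.=original, N=cursor N): . . 1 1 1 1 1 1 . 2 2 2 2 2 2 .
Index 13: author = 2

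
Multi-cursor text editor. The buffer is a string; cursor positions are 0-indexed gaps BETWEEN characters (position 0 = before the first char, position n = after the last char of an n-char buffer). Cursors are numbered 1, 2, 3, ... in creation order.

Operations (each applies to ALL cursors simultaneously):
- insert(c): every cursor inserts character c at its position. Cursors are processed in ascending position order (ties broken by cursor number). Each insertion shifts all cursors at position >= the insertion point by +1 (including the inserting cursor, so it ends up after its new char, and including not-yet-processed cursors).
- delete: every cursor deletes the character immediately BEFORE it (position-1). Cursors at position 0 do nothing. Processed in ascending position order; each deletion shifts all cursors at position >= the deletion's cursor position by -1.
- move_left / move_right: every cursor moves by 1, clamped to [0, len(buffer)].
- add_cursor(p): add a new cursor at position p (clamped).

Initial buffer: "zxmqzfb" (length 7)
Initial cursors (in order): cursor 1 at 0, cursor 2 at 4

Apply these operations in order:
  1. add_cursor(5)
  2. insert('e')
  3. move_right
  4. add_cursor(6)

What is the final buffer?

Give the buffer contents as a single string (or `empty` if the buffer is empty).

After op 1 (add_cursor(5)): buffer="zxmqzfb" (len 7), cursors c1@0 c2@4 c3@5, authorship .......
After op 2 (insert('e')): buffer="ezxmqezefb" (len 10), cursors c1@1 c2@6 c3@8, authorship 1....2.3..
After op 3 (move_right): buffer="ezxmqezefb" (len 10), cursors c1@2 c2@7 c3@9, authorship 1....2.3..
After op 4 (add_cursor(6)): buffer="ezxmqezefb" (len 10), cursors c1@2 c4@6 c2@7 c3@9, authorship 1....2.3..

Answer: ezxmqezefb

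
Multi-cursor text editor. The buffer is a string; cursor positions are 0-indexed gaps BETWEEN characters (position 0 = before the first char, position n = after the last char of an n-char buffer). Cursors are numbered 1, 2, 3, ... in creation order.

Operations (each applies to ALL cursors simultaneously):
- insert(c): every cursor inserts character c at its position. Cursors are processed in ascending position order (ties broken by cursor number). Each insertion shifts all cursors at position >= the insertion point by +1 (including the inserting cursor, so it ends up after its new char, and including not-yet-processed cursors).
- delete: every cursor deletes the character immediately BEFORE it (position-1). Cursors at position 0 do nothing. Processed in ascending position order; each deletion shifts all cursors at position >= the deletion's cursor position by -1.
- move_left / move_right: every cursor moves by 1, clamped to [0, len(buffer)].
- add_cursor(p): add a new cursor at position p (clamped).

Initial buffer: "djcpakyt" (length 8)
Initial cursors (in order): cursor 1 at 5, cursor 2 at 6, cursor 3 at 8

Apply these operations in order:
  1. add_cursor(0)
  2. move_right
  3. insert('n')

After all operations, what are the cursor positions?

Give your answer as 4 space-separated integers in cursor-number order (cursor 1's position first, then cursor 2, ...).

After op 1 (add_cursor(0)): buffer="djcpakyt" (len 8), cursors c4@0 c1@5 c2@6 c3@8, authorship ........
After op 2 (move_right): buffer="djcpakyt" (len 8), cursors c4@1 c1@6 c2@7 c3@8, authorship ........
After op 3 (insert('n')): buffer="dnjcpaknyntn" (len 12), cursors c4@2 c1@8 c2@10 c3@12, authorship .4.....1.2.3

Answer: 8 10 12 2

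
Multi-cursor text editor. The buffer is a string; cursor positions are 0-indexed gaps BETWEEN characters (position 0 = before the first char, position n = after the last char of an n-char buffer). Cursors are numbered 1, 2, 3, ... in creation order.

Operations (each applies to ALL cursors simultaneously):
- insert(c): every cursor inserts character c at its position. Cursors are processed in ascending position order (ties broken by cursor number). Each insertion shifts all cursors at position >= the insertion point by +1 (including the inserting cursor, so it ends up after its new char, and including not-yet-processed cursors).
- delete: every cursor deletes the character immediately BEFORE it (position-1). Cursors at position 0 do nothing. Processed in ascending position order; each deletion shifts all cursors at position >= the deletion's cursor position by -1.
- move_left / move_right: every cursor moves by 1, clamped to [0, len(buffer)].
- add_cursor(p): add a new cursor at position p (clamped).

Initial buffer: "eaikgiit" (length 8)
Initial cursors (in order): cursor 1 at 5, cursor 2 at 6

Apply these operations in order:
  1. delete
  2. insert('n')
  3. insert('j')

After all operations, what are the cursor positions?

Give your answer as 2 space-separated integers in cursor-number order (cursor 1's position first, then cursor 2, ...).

Answer: 8 8

Derivation:
After op 1 (delete): buffer="eaikit" (len 6), cursors c1@4 c2@4, authorship ......
After op 2 (insert('n')): buffer="eaiknnit" (len 8), cursors c1@6 c2@6, authorship ....12..
After op 3 (insert('j')): buffer="eaiknnjjit" (len 10), cursors c1@8 c2@8, authorship ....1212..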